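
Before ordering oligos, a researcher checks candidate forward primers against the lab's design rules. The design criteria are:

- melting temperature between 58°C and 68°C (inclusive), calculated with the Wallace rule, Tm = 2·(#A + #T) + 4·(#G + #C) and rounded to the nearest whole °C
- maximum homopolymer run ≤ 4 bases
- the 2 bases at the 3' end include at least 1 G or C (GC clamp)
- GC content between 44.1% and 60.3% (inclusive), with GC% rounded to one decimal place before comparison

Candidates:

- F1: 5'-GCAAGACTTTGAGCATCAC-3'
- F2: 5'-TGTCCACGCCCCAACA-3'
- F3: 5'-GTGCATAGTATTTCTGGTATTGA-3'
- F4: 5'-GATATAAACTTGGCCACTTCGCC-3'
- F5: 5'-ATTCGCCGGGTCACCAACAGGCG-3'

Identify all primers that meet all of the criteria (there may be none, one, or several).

F4 only.

F1 (19 nt, A=6 T=4 G=4 C=5): Tm = 2·10 + 4·9 = 56°C, outside 58–68°C ✗; longest run = 3 ✓; 3' end AC has 1 G/C ✓; GC 9/19 = 47.4% ✓ — fails.
F2 (16 nt, A=4 T=2 G=2 C=8): Tm = 2·6 + 4·10 = 52°C, outside 58–68°C ✗; longest run = 4 ✓; 3' end CA has 1 G/C ✓; GC 10/16 = 62.5%, outside 44.1–60.3% ✗ — fails.
F3 (23 nt, A=5 T=10 G=6 C=2): Tm = 2·15 + 4·8 = 62°C ✓; longest run = 3 ✓; 3' end GA has 1 G/C ✓; GC 8/23 = 34.8%, outside 44.1–60.3% ✗ — fails.
F4 (23 nt, A=6 T=6 G=4 C=7): Tm = 2·12 + 4·11 = 68°C ✓; longest run = 3 ✓; 3' end CC has 2 G/C ✓; GC 11/23 = 47.8% ✓ — passes.
F5 (23 nt, A=5 T=3 G=7 C=8): Tm = 2·8 + 4·15 = 76°C, outside 58–68°C ✗; longest run = 3 ✓; 3' end CG has 2 G/C ✓; GC 15/23 = 65.2%, outside 44.1–60.3% ✗ — fails.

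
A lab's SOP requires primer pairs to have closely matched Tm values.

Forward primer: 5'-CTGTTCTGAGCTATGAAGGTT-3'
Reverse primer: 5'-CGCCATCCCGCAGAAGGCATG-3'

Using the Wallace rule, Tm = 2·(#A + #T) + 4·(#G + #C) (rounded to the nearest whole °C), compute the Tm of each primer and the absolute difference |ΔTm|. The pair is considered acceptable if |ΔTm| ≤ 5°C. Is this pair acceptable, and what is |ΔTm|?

|ΔTm| = 10°C; the pair is not acceptable.

Forward: A=4 T=8 G=6 C=3 → Tm = 2·12 + 4·9 = 60°C.
Reverse: A=5 T=2 G=6 C=8 → Tm = 2·7 + 4·14 = 70°C.
|ΔTm| = |60 − 70| = 10°C, > 5°C.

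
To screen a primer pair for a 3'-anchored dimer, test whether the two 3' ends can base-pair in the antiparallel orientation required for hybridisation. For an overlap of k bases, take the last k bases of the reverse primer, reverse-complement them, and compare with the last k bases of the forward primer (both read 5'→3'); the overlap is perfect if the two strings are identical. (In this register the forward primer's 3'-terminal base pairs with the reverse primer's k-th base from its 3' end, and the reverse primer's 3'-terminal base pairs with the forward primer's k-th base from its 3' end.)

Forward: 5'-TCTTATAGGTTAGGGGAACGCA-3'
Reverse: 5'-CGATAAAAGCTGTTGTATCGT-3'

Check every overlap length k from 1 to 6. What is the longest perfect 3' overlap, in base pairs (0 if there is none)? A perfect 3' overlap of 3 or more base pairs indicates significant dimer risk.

Longest perfect overlap: 1 complementary base pair; below the dimer-risk threshold (threshold 3).

Last 6 bases (5'→3') — forward …AACGCA, reverse …TATCGT.
Reverse complement of the reverse primer's last 6 bases: ACGATA; its first k bases are the reverse complement of the reverse primer's last k bases, so a perfect k-base overlap needs the forward primer's last k bases to equal them.
Comparing (forward last k vs required): k=1: A vs A ✓; k=2: CA vs AC ✗; k=3: GCA vs ACG ✗; k=4: CGCA vs ACGA ✗; k=5: ACGCA vs ACGAT ✗; k=6: AACGCA vs ACGATA ✗.
Only k = 1 is perfect, so the longest perfect 3' overlap is 1.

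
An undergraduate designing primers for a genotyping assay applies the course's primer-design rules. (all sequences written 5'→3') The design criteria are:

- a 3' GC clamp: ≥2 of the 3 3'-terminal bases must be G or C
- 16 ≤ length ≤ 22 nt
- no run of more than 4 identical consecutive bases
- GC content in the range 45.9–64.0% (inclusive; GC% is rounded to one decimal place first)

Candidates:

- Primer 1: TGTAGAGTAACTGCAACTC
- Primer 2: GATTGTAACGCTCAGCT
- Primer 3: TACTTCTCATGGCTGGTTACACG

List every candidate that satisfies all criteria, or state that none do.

Primer 2 only.

Primer 1 (19 nt, A=6 T=5 G=4 C=4): 3' end CTC has 2 G/C ✓; length 19 ✓; longest run = 2 ✓; GC 8/19 = 42.1%, outside 45.9–64.0% ✗ — fails.
Primer 2 (17 nt, A=4 T=5 G=4 C=4): 3' end GCT has 2 G/C ✓; length 17 ✓; longest run = 2 ✓; GC 8/17 = 47.1% ✓ — passes.
Primer 3 (23 nt, A=4 T=8 G=5 C=6): 3' end ACG has 2 G/C ✓; length 23, outside 16–22 ✗; longest run = 2 ✓; GC 11/23 = 47.8% ✓ — fails.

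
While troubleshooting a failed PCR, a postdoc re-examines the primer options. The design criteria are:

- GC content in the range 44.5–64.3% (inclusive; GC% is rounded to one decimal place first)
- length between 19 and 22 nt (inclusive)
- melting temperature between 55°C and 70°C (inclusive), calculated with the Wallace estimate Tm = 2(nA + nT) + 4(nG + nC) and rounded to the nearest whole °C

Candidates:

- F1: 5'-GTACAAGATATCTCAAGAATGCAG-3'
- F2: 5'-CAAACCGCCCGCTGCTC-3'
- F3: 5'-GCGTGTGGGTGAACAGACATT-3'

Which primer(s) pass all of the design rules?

F1 (24 nt, A=10 T=5 G=5 C=4): GC 9/24 = 37.5%, outside 44.5–64.3% ✗; length 24, outside 19–22 ✗; Tm = 2·15 + 4·9 = 66°C ✓ — fails.
F2 (17 nt, A=3 T=2 G=3 C=9): GC 12/17 = 70.6%, outside 44.5–64.3% ✗; length 17, outside 19–22 ✗; Tm = 2·5 + 4·12 = 58°C ✓ — fails.
F3 (21 nt, A=5 T=5 G=8 C=3): GC 11/21 = 52.4% ✓; length 21 ✓; Tm = 2·10 + 4·11 = 64°C ✓ — passes.

F3 only.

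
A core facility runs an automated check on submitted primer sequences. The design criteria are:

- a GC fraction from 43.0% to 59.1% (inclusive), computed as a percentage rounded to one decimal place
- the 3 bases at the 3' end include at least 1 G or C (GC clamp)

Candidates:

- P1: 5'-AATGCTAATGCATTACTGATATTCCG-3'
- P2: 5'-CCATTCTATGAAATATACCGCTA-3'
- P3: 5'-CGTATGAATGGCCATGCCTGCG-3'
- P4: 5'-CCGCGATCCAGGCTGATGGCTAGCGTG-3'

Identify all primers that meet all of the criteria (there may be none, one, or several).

P3 only.

P1 (26 nt, A=8 T=9 G=4 C=5): GC 9/26 = 34.6%, outside 43.0–59.1% ✗; 3' end CCG has 3 G/C ✓ — fails.
P2 (23 nt, A=8 T=7 G=2 C=6): GC 8/23 = 34.8%, outside 43.0–59.1% ✗; 3' end CTA has 1 G/C ✓ — fails.
P3 (22 nt, A=4 T=5 G=7 C=6): GC 13/22 = 59.1% ✓; 3' end GCG has 3 G/C ✓ — passes.
P4 (27 nt, A=4 T=5 G=10 C=8): GC 18/27 = 66.7%, outside 43.0–59.1% ✗; 3' end GTG has 2 G/C ✓ — fails.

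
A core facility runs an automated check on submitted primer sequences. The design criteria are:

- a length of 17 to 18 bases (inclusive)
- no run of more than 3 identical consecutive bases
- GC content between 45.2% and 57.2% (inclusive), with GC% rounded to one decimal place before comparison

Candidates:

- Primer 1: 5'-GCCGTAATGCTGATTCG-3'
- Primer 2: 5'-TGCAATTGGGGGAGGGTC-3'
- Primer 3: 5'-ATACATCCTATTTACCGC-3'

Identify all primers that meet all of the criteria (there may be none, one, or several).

Primer 1 only.

Primer 1 (17 nt, A=3 T=5 G=5 C=4): length 17 ✓; longest run = 2 ✓; GC 9/17 = 52.9% ✓ — passes.
Primer 2 (18 nt, A=3 T=4 G=9 C=2): length 18 ✓; longest run = 5, exceeds 3 ✗; GC 11/18 = 61.1%, outside 45.2–57.2% ✗ — fails.
Primer 3 (18 nt, A=5 T=6 G=1 C=6): length 18 ✓; longest run = 3 ✓; GC 7/18 = 38.9%, outside 45.2–57.2% ✗ — fails.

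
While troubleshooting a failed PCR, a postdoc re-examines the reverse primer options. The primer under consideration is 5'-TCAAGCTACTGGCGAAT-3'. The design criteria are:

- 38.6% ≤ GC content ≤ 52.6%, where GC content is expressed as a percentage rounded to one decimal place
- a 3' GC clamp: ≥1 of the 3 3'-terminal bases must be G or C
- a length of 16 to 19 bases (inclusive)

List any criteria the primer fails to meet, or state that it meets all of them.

Fails: GC clamp.

Base counts: A=5, T=4, G=4, C=4 (length 17).
GC content: GC 8/17 = 47.1% ✓
GC clamp: 3' end AAT has 0 G/C, need ≥1 ✗
length: length 17 ✓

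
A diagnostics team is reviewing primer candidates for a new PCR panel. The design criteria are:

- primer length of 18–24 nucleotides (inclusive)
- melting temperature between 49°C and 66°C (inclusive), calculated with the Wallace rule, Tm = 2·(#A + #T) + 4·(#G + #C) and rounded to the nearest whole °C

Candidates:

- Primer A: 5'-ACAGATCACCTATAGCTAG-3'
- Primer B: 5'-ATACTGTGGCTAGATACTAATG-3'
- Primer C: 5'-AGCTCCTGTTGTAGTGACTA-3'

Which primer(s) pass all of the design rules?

Primer A (19 nt, A=7 T=4 G=3 C=5): length 19 ✓; Tm = 2·11 + 4·8 = 54°C ✓ — passes.
Primer B (22 nt, A=7 T=7 G=5 C=3): length 22 ✓; Tm = 2·14 + 4·8 = 60°C ✓ — passes.
Primer C (20 nt, A=4 T=7 G=5 C=4): length 20 ✓; Tm = 2·11 + 4·9 = 58°C ✓ — passes.

Primer A, Primer B and Primer C.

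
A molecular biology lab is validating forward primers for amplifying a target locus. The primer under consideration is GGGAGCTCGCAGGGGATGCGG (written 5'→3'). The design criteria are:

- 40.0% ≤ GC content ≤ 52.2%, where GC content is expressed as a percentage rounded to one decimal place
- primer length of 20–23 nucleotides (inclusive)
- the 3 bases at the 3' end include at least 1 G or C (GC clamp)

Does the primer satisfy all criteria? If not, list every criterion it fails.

Fails: GC content.

Base counts: A=3, T=2, G=12, C=4 (length 21).
GC content: GC 16/21 = 76.2%, outside 40.0–52.2% ✗
length: length 21 ✓
GC clamp: 3' end CGG has 3 G/C ✓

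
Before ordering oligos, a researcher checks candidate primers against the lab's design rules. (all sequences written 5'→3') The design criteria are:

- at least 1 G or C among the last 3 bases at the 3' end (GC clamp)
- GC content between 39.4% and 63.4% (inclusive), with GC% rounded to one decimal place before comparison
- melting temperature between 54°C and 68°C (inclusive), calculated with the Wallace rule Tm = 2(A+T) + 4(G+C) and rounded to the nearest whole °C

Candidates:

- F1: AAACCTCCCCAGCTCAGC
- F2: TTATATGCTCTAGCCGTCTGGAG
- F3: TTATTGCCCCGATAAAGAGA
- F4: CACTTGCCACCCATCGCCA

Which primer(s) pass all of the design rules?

F1 (18 nt, A=5 T=2 G=2 C=9): 3' end AGC has 2 G/C ✓; GC 11/18 = 61.1% ✓; Tm = 2·7 + 4·11 = 58°C ✓ — passes.
F2 (23 nt, A=4 T=8 G=6 C=5): 3' end GAG has 2 G/C ✓; GC 11/23 = 47.8% ✓; Tm = 2·12 + 4·11 = 68°C ✓ — passes.
F3 (20 nt, A=7 T=5 G=4 C=4): 3' end AGA has 1 G/C ✓; GC 8/20 = 40.0% ✓; Tm = 2·12 + 4·8 = 56°C ✓ — passes.
F4 (19 nt, A=4 T=3 G=2 C=10): 3' end CCA has 2 G/C ✓; GC 12/19 = 63.2% ✓; Tm = 2·7 + 4·12 = 62°C ✓ — passes.

F1, F2, F3 and F4.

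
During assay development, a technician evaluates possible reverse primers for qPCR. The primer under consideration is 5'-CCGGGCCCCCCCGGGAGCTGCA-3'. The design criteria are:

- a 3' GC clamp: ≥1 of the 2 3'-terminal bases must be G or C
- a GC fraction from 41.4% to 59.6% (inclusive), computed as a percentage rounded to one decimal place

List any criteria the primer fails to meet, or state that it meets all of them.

Base counts: A=2, T=1, G=8, C=11 (length 22).
GC clamp: 3' end CA has 1 G/C ✓
GC content: GC 19/22 = 86.4%, outside 41.4–59.6% ✗

Fails: GC content.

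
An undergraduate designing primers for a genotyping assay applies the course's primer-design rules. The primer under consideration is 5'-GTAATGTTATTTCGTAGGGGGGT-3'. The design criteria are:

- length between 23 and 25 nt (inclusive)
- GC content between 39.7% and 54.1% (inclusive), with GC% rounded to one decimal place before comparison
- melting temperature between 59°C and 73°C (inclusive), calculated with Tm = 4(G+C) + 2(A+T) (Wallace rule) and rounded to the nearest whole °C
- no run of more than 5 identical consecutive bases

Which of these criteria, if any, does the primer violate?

Fails: homopolymer run.

Base counts: A=4, T=9, G=9, C=1 (length 23).
length: length 23 ✓
GC content: GC 10/23 = 43.5% ✓
Tm: Tm = 2·13 + 4·10 = 66°C ✓
homopolymer run: longest run = 6, exceeds 5 ✗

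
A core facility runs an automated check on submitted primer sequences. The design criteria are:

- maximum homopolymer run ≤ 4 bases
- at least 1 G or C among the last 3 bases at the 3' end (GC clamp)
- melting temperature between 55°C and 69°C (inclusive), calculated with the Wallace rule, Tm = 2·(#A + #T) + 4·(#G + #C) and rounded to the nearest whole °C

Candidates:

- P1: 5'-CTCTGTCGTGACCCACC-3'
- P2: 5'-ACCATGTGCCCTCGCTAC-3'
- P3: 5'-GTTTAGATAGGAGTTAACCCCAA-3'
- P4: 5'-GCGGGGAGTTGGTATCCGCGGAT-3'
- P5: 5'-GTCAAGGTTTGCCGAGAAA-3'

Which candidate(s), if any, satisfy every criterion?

P1, P2 and P3.

P1 (17 nt, A=2 T=4 G=3 C=8): longest run = 3 ✓; 3' end ACC has 2 G/C ✓; Tm = 2·6 + 4·11 = 56°C ✓ — passes.
P2 (18 nt, A=3 T=4 G=3 C=8): longest run = 3 ✓; 3' end TAC has 1 G/C ✓; Tm = 2·7 + 4·11 = 58°C ✓ — passes.
P3 (23 nt, A=8 T=6 G=5 C=4): longest run = 4 ✓; 3' end CAA has 1 G/C ✓; Tm = 2·14 + 4·9 = 64°C ✓ — passes.
P4 (23 nt, A=3 T=5 G=11 C=4): longest run = 4 ✓; 3' end GAT has 1 G/C ✓; Tm = 2·8 + 4·15 = 76°C, outside 55–69°C ✗ — fails.
P5 (19 nt, A=6 T=4 G=6 C=3): longest run = 3 ✓; 3' end AAA has 0 G/C, need ≥1 ✗; Tm = 2·10 + 4·9 = 56°C ✓ — fails.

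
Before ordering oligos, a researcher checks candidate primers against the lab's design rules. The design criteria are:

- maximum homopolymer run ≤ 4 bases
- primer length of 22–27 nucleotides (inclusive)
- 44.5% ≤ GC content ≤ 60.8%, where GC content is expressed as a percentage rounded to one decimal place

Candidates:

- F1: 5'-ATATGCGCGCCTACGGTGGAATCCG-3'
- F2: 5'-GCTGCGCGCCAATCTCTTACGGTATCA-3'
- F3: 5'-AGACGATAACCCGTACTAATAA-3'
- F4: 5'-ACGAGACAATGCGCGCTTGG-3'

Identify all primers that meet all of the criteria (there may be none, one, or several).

F1 (25 nt, A=5 T=5 G=8 C=7): longest run = 2 ✓; length 25 ✓; GC 15/25 = 60.0% ✓ — passes.
F2 (27 nt, A=5 T=7 G=6 C=9): longest run = 2 ✓; length 27 ✓; GC 15/27 = 55.6% ✓ — passes.
F3 (22 nt, A=10 T=4 G=3 C=5): longest run = 3 ✓; length 22 ✓; GC 8/22 = 36.4%, outside 44.5–60.8% ✗ — fails.
F4 (20 nt, A=5 T=3 G=7 C=5): longest run = 2 ✓; length 20, outside 22–27 ✗; GC 12/20 = 60.0% ✓ — fails.

F1 and F2.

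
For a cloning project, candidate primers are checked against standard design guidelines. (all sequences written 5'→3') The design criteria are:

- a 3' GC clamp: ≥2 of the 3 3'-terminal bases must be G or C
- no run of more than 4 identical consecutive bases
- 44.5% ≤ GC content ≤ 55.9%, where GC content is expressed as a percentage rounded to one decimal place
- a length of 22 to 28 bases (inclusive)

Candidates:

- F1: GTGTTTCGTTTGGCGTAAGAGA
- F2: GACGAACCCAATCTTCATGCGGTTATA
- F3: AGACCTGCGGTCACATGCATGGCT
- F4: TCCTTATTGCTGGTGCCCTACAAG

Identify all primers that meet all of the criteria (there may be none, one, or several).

None of the candidates satisfy all criteria.

F1 (22 nt, A=4 T=8 G=8 C=2): 3' end AGA has 1 G/C, need ≥2 ✗; longest run = 3 ✓; GC 10/22 = 45.5% ✓; length 22 ✓ — fails.
F2 (27 nt, A=8 T=7 G=5 C=7): 3' end ATA has 0 G/C, need ≥2 ✗; longest run = 3 ✓; GC 12/27 = 44.4%, outside 44.5–55.9% ✗; length 27 ✓ — fails.
F3 (24 nt, A=5 T=5 G=7 C=7): 3' end GCT has 2 G/C ✓; longest run = 2 ✓; GC 14/24 = 58.3%, outside 44.5–55.9% ✗; length 24 ✓ — fails.
F4 (24 nt, A=4 T=8 G=5 C=7): 3' end AAG has 1 G/C, need ≥2 ✗; longest run = 3 ✓; GC 12/24 = 50.0% ✓; length 24 ✓ — fails.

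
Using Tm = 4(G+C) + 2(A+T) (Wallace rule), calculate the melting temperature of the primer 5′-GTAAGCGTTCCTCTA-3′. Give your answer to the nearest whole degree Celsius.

44°C

Base counts: A=3, T=5, G=3, C=4 (length 15).
Tm = 2·(3+5) + 4·(3+4) = 2·8 + 4·7 = 16 + 28 = 44°C.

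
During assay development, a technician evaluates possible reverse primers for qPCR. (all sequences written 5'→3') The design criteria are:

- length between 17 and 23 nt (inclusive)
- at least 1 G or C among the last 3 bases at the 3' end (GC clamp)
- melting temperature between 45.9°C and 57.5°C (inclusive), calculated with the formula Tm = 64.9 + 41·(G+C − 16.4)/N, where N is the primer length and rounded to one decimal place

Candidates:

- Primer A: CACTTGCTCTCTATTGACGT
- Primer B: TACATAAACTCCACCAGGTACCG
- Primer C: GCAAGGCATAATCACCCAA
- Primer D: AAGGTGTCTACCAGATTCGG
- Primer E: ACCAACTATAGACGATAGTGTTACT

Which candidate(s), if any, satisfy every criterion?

Primer A, Primer B, Primer C and Primer D.

Primer A (20 nt, A=3 T=8 G=3 C=6): length 20 ✓; 3' end CGT has 2 G/C ✓; Tm = 64.9 + 41·(9 − 16.4)/20 = 49.7°C ✓ — passes.
Primer B (23 nt, A=8 T=4 G=3 C=8): length 23 ✓; 3' end CCG has 3 G/C ✓; Tm = 64.9 + 41·(11 − 16.4)/23 = 55.3°C ✓ — passes.
Primer C (19 nt, A=8 T=2 G=3 C=6): length 19 ✓; 3' end CAA has 1 G/C ✓; Tm = 64.9 + 41·(9 − 16.4)/19 = 48.9°C ✓ — passes.
Primer D (20 nt, A=5 T=5 G=6 C=4): length 20 ✓; 3' end CGG has 3 G/C ✓; Tm = 64.9 + 41·(10 − 16.4)/20 = 51.8°C ✓ — passes.
Primer E (25 nt, A=9 T=7 G=4 C=5): length 25, outside 17–23 ✗; 3' end ACT has 1 G/C ✓; Tm = 64.9 + 41·(9 − 16.4)/25 = 52.8°C ✓ — fails.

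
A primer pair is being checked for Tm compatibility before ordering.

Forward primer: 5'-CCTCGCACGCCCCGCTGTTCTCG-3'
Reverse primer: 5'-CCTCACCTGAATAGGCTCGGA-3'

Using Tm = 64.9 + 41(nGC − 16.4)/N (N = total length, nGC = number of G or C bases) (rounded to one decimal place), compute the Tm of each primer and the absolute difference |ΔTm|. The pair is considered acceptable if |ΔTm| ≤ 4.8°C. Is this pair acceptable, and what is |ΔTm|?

|ΔTm| = 9.7°C; the pair is not acceptable.

Forward: G+C = 17, N = 23 → Tm = 64.9 + 41·(17 − 16.4)/23 = 66.0°C.
Reverse: G+C = 12, N = 21 → Tm = 64.9 + 41·(12 − 16.4)/21 = 56.3°C.
|ΔTm| = |66.0 − 56.3| = 9.7°C, > 4.8°C.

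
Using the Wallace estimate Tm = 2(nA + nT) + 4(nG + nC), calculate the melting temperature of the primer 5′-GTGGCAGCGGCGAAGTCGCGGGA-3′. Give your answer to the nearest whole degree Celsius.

Base counts: A=4, T=2, G=12, C=5 (length 23).
Tm = 2·(4+2) + 4·(12+5) = 2·6 + 4·17 = 12 + 68 = 80°C.

80°C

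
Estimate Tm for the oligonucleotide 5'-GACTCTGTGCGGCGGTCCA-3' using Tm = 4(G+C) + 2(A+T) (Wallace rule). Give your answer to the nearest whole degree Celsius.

Base counts: A=2, T=4, G=7, C=6 (length 19).
Tm = 2·(2+4) + 4·(7+6) = 2·6 + 4·13 = 12 + 52 = 64°C.

64°C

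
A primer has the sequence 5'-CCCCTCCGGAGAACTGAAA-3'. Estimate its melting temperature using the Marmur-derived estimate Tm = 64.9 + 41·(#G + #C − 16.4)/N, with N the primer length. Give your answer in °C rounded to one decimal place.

53.2°C

Base counts: A=6, T=2, G=4, C=7; G+C = 11, N = 19.
Tm = 64.9 + 41·(11 − 16.4)/19 = 64.9 + -221.40/19 = 53.2°C.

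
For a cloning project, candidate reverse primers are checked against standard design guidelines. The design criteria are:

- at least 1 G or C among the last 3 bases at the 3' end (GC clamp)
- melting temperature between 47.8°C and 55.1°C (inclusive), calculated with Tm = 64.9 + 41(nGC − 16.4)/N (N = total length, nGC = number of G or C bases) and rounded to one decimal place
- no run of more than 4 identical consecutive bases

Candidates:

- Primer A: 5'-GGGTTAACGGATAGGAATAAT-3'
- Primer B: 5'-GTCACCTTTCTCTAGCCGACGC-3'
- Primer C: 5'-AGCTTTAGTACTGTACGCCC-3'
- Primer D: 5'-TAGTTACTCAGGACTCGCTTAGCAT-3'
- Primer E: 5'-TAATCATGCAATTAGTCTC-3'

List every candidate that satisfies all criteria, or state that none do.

Primer C only.

Primer A (21 nt, A=8 T=5 G=7 C=1): 3' end AAT has 0 G/C, need ≥1 ✗; Tm = 64.9 + 41·(8 − 16.4)/21 = 48.5°C ✓; longest run = 3 ✓ — fails.
Primer B (22 nt, A=3 T=6 G=4 C=9): 3' end CGC has 3 G/C ✓; Tm = 64.9 + 41·(13 − 16.4)/22 = 58.6°C, outside 47.8–55.1°C ✗; longest run = 3 ✓ — fails.
Primer C (20 nt, A=4 T=6 G=4 C=6): 3' end CCC has 3 G/C ✓; Tm = 64.9 + 41·(10 − 16.4)/20 = 51.8°C ✓; longest run = 3 ✓ — passes.
Primer D (25 nt, A=6 T=8 G=5 C=6): 3' end CAT has 1 G/C ✓; Tm = 64.9 + 41·(11 − 16.4)/25 = 56.0°C, outside 47.8–55.1°C ✗; longest run = 2 ✓ — fails.
Primer E (19 nt, A=6 T=7 G=2 C=4): 3' end CTC has 2 G/C ✓; Tm = 64.9 + 41·(6 − 16.4)/19 = 42.5°C, outside 47.8–55.1°C ✗; longest run = 2 ✓ — fails.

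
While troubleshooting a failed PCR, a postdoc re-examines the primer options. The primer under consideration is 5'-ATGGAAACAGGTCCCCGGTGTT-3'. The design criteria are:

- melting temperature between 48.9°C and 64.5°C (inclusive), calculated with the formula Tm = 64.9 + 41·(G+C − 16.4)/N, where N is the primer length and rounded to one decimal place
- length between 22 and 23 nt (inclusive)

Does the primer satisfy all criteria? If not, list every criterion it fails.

Base counts: A=5, T=5, G=7, C=5 (length 22).
Tm: Tm = 64.9 + 41·(12 − 16.4)/22 = 56.7°C ✓
length: length 22 ✓

Meets all criteria.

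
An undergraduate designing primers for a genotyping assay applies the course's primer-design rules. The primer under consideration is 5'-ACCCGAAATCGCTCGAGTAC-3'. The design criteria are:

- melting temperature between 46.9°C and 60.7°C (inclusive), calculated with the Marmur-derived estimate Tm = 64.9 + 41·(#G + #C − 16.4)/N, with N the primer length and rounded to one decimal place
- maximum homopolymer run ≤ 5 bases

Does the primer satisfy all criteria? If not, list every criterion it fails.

Base counts: A=6, T=3, G=4, C=7 (length 20).
Tm: Tm = 64.9 + 41·(11 − 16.4)/20 = 53.8°C ✓
homopolymer run: longest run = 3 ✓

Meets all criteria.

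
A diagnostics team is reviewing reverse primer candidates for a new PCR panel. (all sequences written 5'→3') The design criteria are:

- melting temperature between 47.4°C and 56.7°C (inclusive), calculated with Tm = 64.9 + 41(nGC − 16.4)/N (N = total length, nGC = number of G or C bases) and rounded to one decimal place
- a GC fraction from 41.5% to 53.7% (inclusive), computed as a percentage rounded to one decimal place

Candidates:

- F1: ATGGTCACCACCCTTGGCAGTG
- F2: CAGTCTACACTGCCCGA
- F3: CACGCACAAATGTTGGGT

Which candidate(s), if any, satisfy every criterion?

F3 only.

F1 (22 nt, A=4 T=5 G=6 C=7): Tm = 64.9 + 41·(13 − 16.4)/22 = 58.6°C, outside 47.4–56.7°C ✗; GC 13/22 = 59.1%, outside 41.5–53.7% ✗ — fails.
F2 (17 nt, A=4 T=3 G=3 C=7): Tm = 64.9 + 41·(10 − 16.4)/17 = 49.5°C ✓; GC 10/17 = 58.8%, outside 41.5–53.7% ✗ — fails.
F3 (18 nt, A=5 T=4 G=5 C=4): Tm = 64.9 + 41·(9 − 16.4)/18 = 48.0°C ✓; GC 9/18 = 50.0% ✓ — passes.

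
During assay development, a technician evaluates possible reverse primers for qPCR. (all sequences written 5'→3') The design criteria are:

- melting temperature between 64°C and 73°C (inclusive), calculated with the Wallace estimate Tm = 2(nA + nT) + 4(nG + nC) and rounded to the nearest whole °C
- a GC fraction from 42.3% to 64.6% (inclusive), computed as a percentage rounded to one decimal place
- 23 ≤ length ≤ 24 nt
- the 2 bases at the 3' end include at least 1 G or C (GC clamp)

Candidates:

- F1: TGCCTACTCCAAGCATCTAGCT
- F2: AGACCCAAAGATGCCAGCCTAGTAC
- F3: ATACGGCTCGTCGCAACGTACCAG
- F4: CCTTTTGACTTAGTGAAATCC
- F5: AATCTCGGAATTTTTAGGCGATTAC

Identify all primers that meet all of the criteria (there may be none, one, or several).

None of the candidates satisfy all criteria.

F1 (22 nt, A=5 T=6 G=3 C=8): Tm = 2·11 + 4·11 = 66°C ✓; GC 11/22 = 50.0% ✓; length 22, outside 23–24 ✗; 3' end CT has 1 G/C ✓ — fails.
F2 (25 nt, A=9 T=3 G=5 C=8): Tm = 2·12 + 4·13 = 76°C, outside 64–73°C ✗; GC 13/25 = 52.0% ✓; length 25, outside 23–24 ✗; 3' end AC has 1 G/C ✓ — fails.
F3 (24 nt, A=6 T=4 G=6 C=8): Tm = 2·10 + 4·14 = 76°C, outside 64–73°C ✗; GC 14/24 = 58.3% ✓; length 24 ✓; 3' end AG has 1 G/C ✓ — fails.
F4 (21 nt, A=5 T=8 G=3 C=5): Tm = 2·13 + 4·8 = 58°C, outside 64–73°C ✗; GC 8/21 = 38.1%, outside 42.3–64.6% ✗; length 21, outside 23–24 ✗; 3' end CC has 2 G/C ✓ — fails.
F5 (25 nt, A=7 T=9 G=5 C=4): Tm = 2·16 + 4·9 = 68°C ✓; GC 9/25 = 36.0%, outside 42.3–64.6% ✗; length 25, outside 23–24 ✗; 3' end AC has 1 G/C ✓ — fails.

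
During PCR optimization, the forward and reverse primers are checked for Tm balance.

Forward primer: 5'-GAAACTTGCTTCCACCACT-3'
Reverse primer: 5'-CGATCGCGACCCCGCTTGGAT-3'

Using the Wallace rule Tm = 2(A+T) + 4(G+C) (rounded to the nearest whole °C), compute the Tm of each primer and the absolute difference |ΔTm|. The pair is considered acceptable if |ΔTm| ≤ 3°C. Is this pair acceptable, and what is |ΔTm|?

Forward: A=5 T=5 G=2 C=7 → Tm = 2·10 + 4·9 = 56°C.
Reverse: A=3 T=4 G=6 C=8 → Tm = 2·7 + 4·14 = 70°C.
|ΔTm| = |56 − 70| = 14°C, > 3°C.

|ΔTm| = 14°C; the pair is not acceptable.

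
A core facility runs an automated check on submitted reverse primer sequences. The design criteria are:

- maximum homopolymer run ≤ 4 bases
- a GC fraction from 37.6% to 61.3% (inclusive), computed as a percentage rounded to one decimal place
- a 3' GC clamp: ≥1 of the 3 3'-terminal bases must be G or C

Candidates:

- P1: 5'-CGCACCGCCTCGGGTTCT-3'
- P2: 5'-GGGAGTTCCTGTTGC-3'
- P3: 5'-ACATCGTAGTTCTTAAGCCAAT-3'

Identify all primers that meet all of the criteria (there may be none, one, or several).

P2 only.

P1 (18 nt, A=1 T=4 G=5 C=8): longest run = 3 ✓; GC 13/18 = 72.2%, outside 37.6–61.3% ✗; 3' end TCT has 1 G/C ✓ — fails.
P2 (15 nt, A=1 T=5 G=6 C=3): longest run = 3 ✓; GC 9/15 = 60.0% ✓; 3' end TGC has 2 G/C ✓ — passes.
P3 (22 nt, A=7 T=7 G=3 C=5): longest run = 2 ✓; GC 8/22 = 36.4%, outside 37.6–61.3% ✗; 3' end AAT has 0 G/C, need ≥1 ✗ — fails.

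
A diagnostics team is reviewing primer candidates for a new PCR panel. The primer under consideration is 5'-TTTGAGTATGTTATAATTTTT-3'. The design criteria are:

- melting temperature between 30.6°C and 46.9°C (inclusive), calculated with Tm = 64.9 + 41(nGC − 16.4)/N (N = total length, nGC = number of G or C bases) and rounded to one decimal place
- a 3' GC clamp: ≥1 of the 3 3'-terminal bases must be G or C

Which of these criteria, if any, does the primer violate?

Base counts: A=5, T=13, G=3, C=0 (length 21).
Tm: Tm = 64.9 + 41·(3 − 16.4)/21 = 38.7°C ✓
GC clamp: 3' end TTT has 0 G/C, need ≥1 ✗

Fails: GC clamp.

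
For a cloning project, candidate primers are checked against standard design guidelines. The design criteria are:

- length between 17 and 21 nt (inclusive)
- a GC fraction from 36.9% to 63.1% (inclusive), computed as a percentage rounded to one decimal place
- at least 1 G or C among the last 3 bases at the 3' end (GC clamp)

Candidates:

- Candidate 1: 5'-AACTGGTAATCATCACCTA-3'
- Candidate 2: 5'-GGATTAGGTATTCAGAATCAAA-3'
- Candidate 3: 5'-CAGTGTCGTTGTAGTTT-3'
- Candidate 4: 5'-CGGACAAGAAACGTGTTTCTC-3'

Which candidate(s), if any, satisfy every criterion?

Candidate 1 (19 nt, A=7 T=5 G=2 C=5): length 19 ✓; GC 7/19 = 36.8%, outside 36.9–63.1% ✗; 3' end CTA has 1 G/C ✓ — fails.
Candidate 2 (22 nt, A=9 T=6 G=5 C=2): length 22, outside 17–21 ✗; GC 7/22 = 31.8%, outside 36.9–63.1% ✗; 3' end AAA has 0 G/C, need ≥1 ✗ — fails.
Candidate 3 (17 nt, A=2 T=8 G=5 C=2): length 17 ✓; GC 7/17 = 41.2% ✓; 3' end TTT has 0 G/C, need ≥1 ✗ — fails.
Candidate 4 (21 nt, A=6 T=5 G=5 C=5): length 21 ✓; GC 10/21 = 47.6% ✓; 3' end CTC has 2 G/C ✓ — passes.

Candidate 4 only.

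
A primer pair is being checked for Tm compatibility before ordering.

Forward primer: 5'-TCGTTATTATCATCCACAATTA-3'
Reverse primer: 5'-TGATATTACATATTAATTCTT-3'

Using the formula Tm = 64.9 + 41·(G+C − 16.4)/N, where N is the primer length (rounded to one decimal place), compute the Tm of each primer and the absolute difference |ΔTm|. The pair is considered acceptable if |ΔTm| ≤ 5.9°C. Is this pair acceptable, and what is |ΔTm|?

Forward: G+C = 6, N = 22 → Tm = 64.9 + 41·(6 − 16.4)/22 = 45.5°C.
Reverse: G+C = 3, N = 21 → Tm = 64.9 + 41·(3 − 16.4)/21 = 38.7°C.
|ΔTm| = |45.5 − 38.7| = 6.8°C, > 5.9°C.

|ΔTm| = 6.8°C; the pair is not acceptable.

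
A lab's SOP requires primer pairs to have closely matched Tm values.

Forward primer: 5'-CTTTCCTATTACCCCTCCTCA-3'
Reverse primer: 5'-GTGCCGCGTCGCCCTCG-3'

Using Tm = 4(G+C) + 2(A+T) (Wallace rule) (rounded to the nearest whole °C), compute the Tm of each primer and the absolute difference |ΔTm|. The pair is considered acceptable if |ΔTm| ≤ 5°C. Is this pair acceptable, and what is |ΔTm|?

|ΔTm| = 0°C; the pair is acceptable.

Forward: A=3 T=8 G=0 C=10 → Tm = 2·11 + 4·10 = 62°C.
Reverse: A=0 T=3 G=6 C=8 → Tm = 2·3 + 4·14 = 62°C.
|ΔTm| = |62 − 62| = 0°C, ≤ 5°C.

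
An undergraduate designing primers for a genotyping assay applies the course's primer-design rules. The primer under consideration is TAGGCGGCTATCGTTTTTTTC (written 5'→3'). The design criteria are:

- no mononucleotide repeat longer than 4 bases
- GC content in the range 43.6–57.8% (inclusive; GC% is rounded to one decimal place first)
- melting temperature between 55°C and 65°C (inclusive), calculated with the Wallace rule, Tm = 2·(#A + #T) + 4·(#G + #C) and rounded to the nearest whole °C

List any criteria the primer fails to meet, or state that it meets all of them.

Base counts: A=2, T=10, G=5, C=4 (length 21).
homopolymer run: longest run = 7, exceeds 4 ✗
GC content: GC 9/21 = 42.9%, outside 43.6–57.8% ✗
Tm: Tm = 2·12 + 4·9 = 60°C ✓

Fails: homopolymer run, GC content.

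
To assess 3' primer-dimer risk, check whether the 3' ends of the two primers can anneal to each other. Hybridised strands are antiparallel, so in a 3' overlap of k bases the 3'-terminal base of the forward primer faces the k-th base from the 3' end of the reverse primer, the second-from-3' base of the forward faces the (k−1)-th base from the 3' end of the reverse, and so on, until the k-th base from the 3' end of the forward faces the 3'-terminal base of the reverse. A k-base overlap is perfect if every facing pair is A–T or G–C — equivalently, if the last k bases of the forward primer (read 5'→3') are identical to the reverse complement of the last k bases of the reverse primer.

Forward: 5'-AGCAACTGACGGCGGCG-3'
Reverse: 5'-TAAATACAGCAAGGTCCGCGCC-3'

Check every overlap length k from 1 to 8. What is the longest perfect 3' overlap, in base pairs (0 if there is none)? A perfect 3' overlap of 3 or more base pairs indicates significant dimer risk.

Longest perfect overlap: 4 complementary base pairs; significant dimer risk (threshold 3).

Last 8 bases (5'→3') — forward …CGGCGGCG, reverse …TCCGCGCC.
Reverse complement of the reverse primer's last 8 bases: GGCGCGGA; its first k bases are the reverse complement of the reverse primer's last k bases, so a perfect k-base overlap needs the forward primer's last k bases to equal them.
Comparing (forward last k vs required): k=1: G vs G ✓; k=2: CG vs GG ✗; k=3: GCG vs GGC ✗; k=4: GGCG vs GGCG ✓; k=5: CGGCG vs GGCGC ✗; k=6: GCGGCG vs GGCGCG ✗; k=7: GGCGGCG vs GGCGCGG ✗; k=8: CGGCGGCG vs GGCGCGGA ✗.
Perfect overlaps at k = 1, 4; the largest is 4.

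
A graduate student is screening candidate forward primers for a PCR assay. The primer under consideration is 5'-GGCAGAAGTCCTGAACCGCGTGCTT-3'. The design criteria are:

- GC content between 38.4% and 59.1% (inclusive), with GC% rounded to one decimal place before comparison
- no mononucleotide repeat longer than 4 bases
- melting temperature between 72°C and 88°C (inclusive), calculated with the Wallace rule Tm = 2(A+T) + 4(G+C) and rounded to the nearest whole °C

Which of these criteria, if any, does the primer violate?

Fails: GC content.

Base counts: A=5, T=5, G=8, C=7 (length 25).
GC content: GC 15/25 = 60.0%, outside 38.4–59.1% ✗
homopolymer run: longest run = 2 ✓
Tm: Tm = 2·10 + 4·15 = 80°C ✓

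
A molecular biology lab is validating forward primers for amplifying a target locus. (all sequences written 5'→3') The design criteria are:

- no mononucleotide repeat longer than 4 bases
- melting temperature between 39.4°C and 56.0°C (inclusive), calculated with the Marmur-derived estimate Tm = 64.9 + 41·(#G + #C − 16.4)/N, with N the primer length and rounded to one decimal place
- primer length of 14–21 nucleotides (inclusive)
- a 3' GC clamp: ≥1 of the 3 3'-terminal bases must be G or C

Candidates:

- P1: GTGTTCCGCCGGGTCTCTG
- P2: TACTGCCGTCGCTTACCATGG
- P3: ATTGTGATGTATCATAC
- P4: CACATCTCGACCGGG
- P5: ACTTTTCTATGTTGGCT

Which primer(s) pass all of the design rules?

P4 and P5.

P1 (19 nt, A=0 T=6 G=7 C=6): longest run = 3 ✓; Tm = 64.9 + 41·(13 − 16.4)/19 = 57.6°C, outside 39.4–56.0°C ✗; length 19 ✓; 3' end CTG has 2 G/C ✓ — fails.
P2 (21 nt, A=3 T=6 G=5 C=7): longest run = 2 ✓; Tm = 64.9 + 41·(12 − 16.4)/21 = 56.3°C, outside 39.4–56.0°C ✗; length 21 ✓; 3' end TGG has 2 G/C ✓ — fails.
P3 (17 nt, A=5 T=7 G=3 C=2): longest run = 2 ✓; Tm = 64.9 + 41·(5 − 16.4)/17 = 37.4°C, outside 39.4–56.0°C ✗; length 17 ✓; 3' end TAC has 1 G/C ✓ — fails.
P4 (15 nt, A=3 T=2 G=4 C=6): longest run = 3 ✓; Tm = 64.9 + 41·(10 − 16.4)/15 = 47.4°C ✓; length 15 ✓; 3' end GGG has 3 G/C ✓ — passes.
P5 (17 nt, A=2 T=9 G=3 C=3): longest run = 4 ✓; Tm = 64.9 + 41·(6 − 16.4)/17 = 39.8°C ✓; length 17 ✓; 3' end GCT has 2 G/C ✓ — passes.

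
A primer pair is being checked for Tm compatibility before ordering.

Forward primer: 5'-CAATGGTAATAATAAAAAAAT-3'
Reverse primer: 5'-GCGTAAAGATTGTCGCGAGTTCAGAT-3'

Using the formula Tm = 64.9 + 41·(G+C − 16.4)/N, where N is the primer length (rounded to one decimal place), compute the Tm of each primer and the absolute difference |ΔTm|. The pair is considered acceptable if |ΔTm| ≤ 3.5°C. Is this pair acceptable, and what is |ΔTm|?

Forward: G+C = 3, N = 21 → Tm = 64.9 + 41·(3 − 16.4)/21 = 38.7°C.
Reverse: G+C = 12, N = 26 → Tm = 64.9 + 41·(12 − 16.4)/26 = 58.0°C.
|ΔTm| = |38.7 − 58.0| = 19.3°C, > 3.5°C.

|ΔTm| = 19.3°C; the pair is not acceptable.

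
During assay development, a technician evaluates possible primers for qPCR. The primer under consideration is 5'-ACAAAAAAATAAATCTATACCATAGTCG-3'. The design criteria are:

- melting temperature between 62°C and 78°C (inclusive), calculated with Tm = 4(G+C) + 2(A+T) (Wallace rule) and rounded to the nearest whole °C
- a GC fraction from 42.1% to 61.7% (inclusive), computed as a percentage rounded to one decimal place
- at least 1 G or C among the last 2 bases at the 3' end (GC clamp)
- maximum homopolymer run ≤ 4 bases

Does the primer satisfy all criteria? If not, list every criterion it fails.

Fails: GC content, homopolymer run.

Base counts: A=15, T=6, G=2, C=5 (length 28).
Tm: Tm = 2·21 + 4·7 = 70°C ✓
GC content: GC 7/28 = 25.0%, outside 42.1–61.7% ✗
GC clamp: 3' end CG has 2 G/C ✓
homopolymer run: longest run = 7, exceeds 4 ✗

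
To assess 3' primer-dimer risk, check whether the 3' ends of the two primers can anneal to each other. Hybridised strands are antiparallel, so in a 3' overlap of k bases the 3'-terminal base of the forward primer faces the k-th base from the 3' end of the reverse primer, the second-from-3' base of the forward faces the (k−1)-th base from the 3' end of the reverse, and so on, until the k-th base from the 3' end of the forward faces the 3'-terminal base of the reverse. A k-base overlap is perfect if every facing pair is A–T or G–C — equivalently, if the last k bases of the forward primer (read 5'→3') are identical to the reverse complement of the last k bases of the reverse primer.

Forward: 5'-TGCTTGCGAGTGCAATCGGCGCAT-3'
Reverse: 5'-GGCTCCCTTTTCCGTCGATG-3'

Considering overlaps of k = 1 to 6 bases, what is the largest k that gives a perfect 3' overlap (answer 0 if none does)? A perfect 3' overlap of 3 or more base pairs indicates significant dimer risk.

Longest perfect overlap: 3 complementary base pairs; significant dimer risk (threshold 3).

Last 6 bases (5'→3') — forward …GCGCAT, reverse …TCGATG.
Reverse complement of the reverse primer's last 6 bases: CATCGA; its first k bases are the reverse complement of the reverse primer's last k bases, so a perfect k-base overlap needs the forward primer's last k bases to equal them.
Comparing (forward last k vs required): k=1: T vs C ✗; k=2: AT vs CA ✗; k=3: CAT vs CAT ✓; k=4: GCAT vs CATC ✗; k=5: CGCAT vs CATCG ✗; k=6: GCGCAT vs CATCGA ✗.
Only k = 3 is perfect, so the longest perfect 3' overlap is 3.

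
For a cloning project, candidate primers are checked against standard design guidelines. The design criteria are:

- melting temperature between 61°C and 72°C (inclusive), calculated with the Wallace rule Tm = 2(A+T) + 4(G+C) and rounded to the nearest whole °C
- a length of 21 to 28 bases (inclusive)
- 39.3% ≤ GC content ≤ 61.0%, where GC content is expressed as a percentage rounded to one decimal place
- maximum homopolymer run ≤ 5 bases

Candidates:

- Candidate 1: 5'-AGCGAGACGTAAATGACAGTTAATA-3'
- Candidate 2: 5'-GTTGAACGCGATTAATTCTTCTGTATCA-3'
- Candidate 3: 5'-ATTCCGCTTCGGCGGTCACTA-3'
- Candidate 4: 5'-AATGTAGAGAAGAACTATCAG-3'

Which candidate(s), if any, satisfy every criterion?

Candidate 3 only.

Candidate 1 (25 nt, A=11 T=5 G=6 C=3): Tm = 2·16 + 4·9 = 68°C ✓; length 25 ✓; GC 9/25 = 36.0%, outside 39.3–61.0% ✗; longest run = 3 ✓ — fails.
Candidate 2 (28 nt, A=7 T=11 G=5 C=5): Tm = 2·18 + 4·10 = 76°C, outside 61–72°C ✗; length 28 ✓; GC 10/28 = 35.7%, outside 39.3–61.0% ✗; longest run = 2 ✓ — fails.
Candidate 3 (21 nt, A=3 T=6 G=5 C=7): Tm = 2·9 + 4·12 = 66°C ✓; length 21 ✓; GC 12/21 = 57.1% ✓; longest run = 2 ✓ — passes.
Candidate 4 (21 nt, A=10 T=4 G=5 C=2): Tm = 2·14 + 4·7 = 56°C, outside 61–72°C ✗; length 21 ✓; GC 7/21 = 33.3%, outside 39.3–61.0% ✗; longest run = 2 ✓ — fails.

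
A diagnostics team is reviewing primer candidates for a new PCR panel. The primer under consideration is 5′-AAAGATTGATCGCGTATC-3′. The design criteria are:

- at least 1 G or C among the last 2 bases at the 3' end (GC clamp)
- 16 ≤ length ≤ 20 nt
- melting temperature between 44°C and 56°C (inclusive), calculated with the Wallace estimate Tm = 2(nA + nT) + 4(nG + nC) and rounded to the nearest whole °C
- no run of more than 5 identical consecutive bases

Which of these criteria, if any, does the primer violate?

Meets all criteria.

Base counts: A=6, T=5, G=4, C=3 (length 18).
GC clamp: 3' end TC has 1 G/C ✓
length: length 18 ✓
Tm: Tm = 2·11 + 4·7 = 50°C ✓
homopolymer run: longest run = 3 ✓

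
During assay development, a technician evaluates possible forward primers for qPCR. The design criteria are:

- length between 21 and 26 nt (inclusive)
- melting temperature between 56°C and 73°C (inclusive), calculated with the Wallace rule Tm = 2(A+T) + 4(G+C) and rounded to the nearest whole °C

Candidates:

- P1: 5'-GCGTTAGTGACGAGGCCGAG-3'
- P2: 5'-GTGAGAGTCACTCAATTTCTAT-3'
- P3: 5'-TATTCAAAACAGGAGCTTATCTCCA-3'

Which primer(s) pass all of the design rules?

P2 and P3.

P1 (20 nt, A=4 T=3 G=9 C=4): length 20, outside 21–26 ✗; Tm = 2·7 + 4·13 = 66°C ✓ — fails.
P2 (22 nt, A=6 T=8 G=4 C=4): length 22 ✓; Tm = 2·14 + 4·8 = 60°C ✓ — passes.
P3 (25 nt, A=9 T=7 G=3 C=6): length 25 ✓; Tm = 2·16 + 4·9 = 68°C ✓ — passes.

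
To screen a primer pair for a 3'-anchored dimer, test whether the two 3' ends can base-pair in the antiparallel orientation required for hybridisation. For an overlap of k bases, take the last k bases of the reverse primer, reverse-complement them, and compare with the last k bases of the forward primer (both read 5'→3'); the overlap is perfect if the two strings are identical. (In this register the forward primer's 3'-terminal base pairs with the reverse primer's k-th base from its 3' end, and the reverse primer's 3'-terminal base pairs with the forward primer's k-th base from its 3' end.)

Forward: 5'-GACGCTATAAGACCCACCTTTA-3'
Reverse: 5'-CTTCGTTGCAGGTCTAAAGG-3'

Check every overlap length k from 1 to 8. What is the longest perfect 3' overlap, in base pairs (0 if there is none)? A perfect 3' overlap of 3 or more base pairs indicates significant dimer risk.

Last 8 bases (5'→3') — forward …CACCTTTA, reverse …TCTAAAGG.
Reverse complement of the reverse primer's last 8 bases: CCTTTAGA; its first k bases are the reverse complement of the reverse primer's last k bases, so a perfect k-base overlap needs the forward primer's last k bases to equal them.
Comparing (forward last k vs required): k=1: A vs C ✗; k=2: TA vs CC ✗; k=3: TTA vs CCT ✗; k=4: TTTA vs CCTT ✗; k=5: CTTTA vs CCTTT ✗; k=6: CCTTTA vs CCTTTA ✓; k=7: ACCTTTA vs CCTTTAG ✗; k=8: CACCTTTA vs CCTTTAGA ✗.
Only k = 6 is perfect, so the longest perfect 3' overlap is 6.

Longest perfect overlap: 6 complementary base pairs; significant dimer risk (threshold 3).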